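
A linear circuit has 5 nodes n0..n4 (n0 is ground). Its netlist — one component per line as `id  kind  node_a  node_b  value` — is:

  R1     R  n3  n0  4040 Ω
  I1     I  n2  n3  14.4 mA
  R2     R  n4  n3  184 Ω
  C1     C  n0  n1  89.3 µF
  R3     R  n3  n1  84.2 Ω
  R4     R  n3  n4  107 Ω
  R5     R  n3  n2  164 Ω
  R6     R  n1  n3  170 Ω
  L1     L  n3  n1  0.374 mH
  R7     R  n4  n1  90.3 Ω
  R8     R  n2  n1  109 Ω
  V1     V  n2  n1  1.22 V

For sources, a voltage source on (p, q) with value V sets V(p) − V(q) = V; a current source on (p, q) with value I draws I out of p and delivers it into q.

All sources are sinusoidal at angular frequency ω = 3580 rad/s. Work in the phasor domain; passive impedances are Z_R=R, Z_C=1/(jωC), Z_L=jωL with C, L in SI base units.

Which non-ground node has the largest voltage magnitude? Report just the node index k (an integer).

Element admittances at ω=3580 rad/s:
  Y(R1) = 0.0002475+0.000j S between n3,n0
  I1: injects 0.0144 A into n3 (from n2)
  Y(R2) = 0.005435+0.000j S between n4,n3
  Y(C1) = 0.000+0.3197j S between n0,n1
  Y(R3) = 0.01188+0.000j S between n3,n1
  Y(R4) = 0.009346+0.000j S between n3,n4
  Y(R5) = 0.006098+0.000j S between n3,n2
  Y(R6) = 0.005882+0.000j S between n1,n3
  Y(L1) = 0.000-0.7469j S between n3,n1
  Y(R7) = 0.01107+0.000j S between n4,n1
  Y(R8) = 0.009174+0.000j S between n2,n1
  V1: constraint V(n2)−V(n1) = 1.22
Assemble and solve the 5×5 MNA system:
  V(n1)=-2.260e-05+9.035e-07j  V(n2)=1.220+9.035e-07j  V(n3)=0.001167+0.02919j  V(n4)=0.0006575+0.01669j
  i(V1)=-0.03302+0.0001780j

2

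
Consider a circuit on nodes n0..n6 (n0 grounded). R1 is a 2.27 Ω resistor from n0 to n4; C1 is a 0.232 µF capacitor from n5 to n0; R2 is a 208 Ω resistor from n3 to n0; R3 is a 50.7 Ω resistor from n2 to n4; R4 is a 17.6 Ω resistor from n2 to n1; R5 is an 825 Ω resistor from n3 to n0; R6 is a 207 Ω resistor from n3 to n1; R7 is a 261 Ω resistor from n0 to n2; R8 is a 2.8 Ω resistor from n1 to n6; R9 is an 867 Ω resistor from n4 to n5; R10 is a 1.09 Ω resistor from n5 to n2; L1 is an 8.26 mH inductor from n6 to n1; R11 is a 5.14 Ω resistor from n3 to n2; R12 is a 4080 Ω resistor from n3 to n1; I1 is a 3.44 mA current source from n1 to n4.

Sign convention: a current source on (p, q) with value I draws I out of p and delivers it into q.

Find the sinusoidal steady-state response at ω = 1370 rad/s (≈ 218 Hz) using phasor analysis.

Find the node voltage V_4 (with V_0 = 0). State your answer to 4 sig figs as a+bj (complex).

0.002450+5.370e-05j V

Apply KCL at each of the 6 non-ground nodes and solve the resulting linear system.
Node n1: branches {R4, R6, R8, L1, R12, I1} → V_1 = -0.1661+0.001182j
Node n2: branches {R3, R4, R7, R10, R11} → V_2 = -0.1106+0.001185j
Node n3: branches {R2, R5, R6, R11, R12} → V_3 = -0.1088+0.001150j
Node n4: branches {R1, R3, R9, I1} → V_4 = 0.002450+5.370e-05j
Node n5: branches {C1, R9, R10} → V_5 = -0.1105+0.001222j
Node n6: branches {R8, L1} → V_6 = -0.1661+0.001182j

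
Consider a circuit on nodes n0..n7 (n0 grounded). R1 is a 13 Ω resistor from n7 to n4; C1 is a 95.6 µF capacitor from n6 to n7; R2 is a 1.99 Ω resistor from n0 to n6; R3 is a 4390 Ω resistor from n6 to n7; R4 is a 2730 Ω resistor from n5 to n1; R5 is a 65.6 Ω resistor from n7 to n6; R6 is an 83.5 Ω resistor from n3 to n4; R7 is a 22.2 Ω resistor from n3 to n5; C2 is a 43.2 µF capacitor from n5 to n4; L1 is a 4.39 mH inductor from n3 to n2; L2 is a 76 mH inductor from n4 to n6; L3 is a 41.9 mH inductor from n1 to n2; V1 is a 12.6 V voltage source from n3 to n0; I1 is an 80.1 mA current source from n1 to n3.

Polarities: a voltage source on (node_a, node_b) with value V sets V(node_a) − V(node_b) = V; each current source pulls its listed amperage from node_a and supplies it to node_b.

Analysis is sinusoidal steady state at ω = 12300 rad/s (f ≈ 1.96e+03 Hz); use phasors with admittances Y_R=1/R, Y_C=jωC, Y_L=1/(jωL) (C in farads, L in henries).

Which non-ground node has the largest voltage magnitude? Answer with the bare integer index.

Element admittances at ω=12300 rad/s:
  Y(R1) = 0.07692+0.000j S between n7,n4
  Y(C1) = 0.000+1.176j S between n6,n7
  Y(R2) = 0.5025+0.000j S between n0,n6
  Y(R3) = 0.0002278+0.000j S between n6,n7
  Y(R4) = 0.0003663+0.000j S between n5,n1
  Y(R5) = 0.01524+0.000j S between n7,n6
  Y(R6) = 0.01198+0.000j S between n3,n4
  Y(R7) = 0.04505+0.000j S between n3,n5
  Y(C2) = 0.000+0.5314j S between n5,n4
  Y(L1) = 0.000-0.01852j S between n3,n2
  Y(L2) = 0.000-0.001070j S between n4,n6
  Y(L3) = 0.000-0.001940j S between n1,n2
  V1: constraint V(n3)−V(n0) = 12.6
  I1: injects 0.0801 A into n3 (from n1)
Assemble and solve the 8×8 MNA system:
  V(n1)=3.329-45.09j  V(n2)=11.72-4.276j  V(n3)=12.60+0.000j  V(n4)=5.802-0.06212j  V(n5)=5.825-0.6347j  V(n6)=0.7675+0.02597j  V(n7)=0.7875-0.3018j
  i(V1)=-0.3857-0.01305j

1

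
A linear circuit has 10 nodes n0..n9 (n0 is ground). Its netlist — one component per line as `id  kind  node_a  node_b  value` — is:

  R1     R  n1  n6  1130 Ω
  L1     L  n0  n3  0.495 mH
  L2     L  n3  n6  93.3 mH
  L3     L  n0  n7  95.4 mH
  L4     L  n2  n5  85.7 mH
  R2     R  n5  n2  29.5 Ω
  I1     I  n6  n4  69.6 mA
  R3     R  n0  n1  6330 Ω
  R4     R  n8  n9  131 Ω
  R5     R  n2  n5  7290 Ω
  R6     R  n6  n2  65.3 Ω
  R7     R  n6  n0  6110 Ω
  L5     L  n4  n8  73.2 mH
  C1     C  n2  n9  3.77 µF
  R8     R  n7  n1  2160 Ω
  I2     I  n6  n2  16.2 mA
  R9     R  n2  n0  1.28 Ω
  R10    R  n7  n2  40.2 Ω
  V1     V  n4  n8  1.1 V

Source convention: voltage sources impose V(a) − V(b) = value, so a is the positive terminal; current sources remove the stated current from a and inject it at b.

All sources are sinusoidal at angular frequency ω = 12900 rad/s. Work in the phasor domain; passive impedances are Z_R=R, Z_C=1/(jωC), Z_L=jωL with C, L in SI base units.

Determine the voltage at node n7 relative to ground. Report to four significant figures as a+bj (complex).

Apply KCL at each of the 9 non-ground nodes and solve the resulting linear system.
Node n1: branches {R1, R3, R8} → V_1 = -3.190-0.1721j
Node n2: branches {L4, R2, R5, R6, C1, I2, R9, R10} → V_2 = 0.002091-0.005675j
Node n3: branches {L1, L2} → V_3 = -0.02850-0.001517j
Node n4: branches {I1, L5, V1} → V_4 = 10.22-1.437j
Node n5: branches {L4, R2, R5} → V_5 = 0.002091-0.005675j
Node n6: branches {R1, L2, I1, R6, R7, I2} → V_6 = -5.400-0.2874j
Node n7: branches {L3, R8, R10} → V_7 = -0.05590-0.01051j
Node n8: branches {R4, L5, V1} → V_8 = 9.120-1.437j
Node n9: branches {R4, C1} → V_9 = 0.002091-1.437j
Source currents: i(V1)=0.06960+0.001165j

-0.05590-0.01051j V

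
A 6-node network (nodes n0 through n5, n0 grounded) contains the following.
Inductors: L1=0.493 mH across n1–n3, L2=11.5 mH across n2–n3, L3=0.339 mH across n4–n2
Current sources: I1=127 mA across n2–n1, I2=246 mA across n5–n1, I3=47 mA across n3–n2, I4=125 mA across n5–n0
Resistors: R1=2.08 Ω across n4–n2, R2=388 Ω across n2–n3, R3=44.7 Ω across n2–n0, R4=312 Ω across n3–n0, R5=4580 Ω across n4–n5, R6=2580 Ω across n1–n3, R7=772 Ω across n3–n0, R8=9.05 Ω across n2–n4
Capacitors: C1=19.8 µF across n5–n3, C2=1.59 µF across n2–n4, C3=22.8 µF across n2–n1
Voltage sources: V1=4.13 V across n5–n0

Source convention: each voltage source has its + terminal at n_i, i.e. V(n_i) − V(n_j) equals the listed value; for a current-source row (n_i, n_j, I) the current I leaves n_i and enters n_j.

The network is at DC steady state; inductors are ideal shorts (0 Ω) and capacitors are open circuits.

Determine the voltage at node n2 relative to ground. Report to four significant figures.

MNA unknowns: 5 node voltages V₁..V_5 plus 4 source currents (L1, L2, L3, V1)
L1: row V1−V3=0, i_L1 at 1,3
I1: z[2]−=0.127, z[1]+=0.127
R1: Y=0.4808 on G[4,2]
R2: Y=0.002577 on G[2,3]
C1: Y=0.000 on G[5,3]
I2: z[5]−=0.246, z[1]+=0.246
R3: Y=0.02237 on G[2,0]
R4: Y=0.003205 on G[3,0]
L2: row V2−V3=0, i_L2 at 2,3
I3: z[3]−=0.047, z[2]+=0.047
C2: Y=0.000 on G[2,4]
R5: Y=0.0002183 on G[4,5]
I4: z[5]−=0.125, z[0]+=0.125
R6: Y=0.0003876 on G[1,3]
L3: row V4−V2=0, i_L3 at 4,2
R7: Y=0.001295 on G[3,0]
R8: Y=0.1105 on G[2,4]
C3: Y=0.000 on G[2,1]
V1: row V5−V0=4.13, i_V1 at 5,0
solve → V1=9.114, V2=9.114, V3=9.114, V4=9.114, V5=4.130
aux → i_L1=0.3730, i_L2=-0.2850, i_L3=-0.001088, i_V1=-0.3699

9.114 V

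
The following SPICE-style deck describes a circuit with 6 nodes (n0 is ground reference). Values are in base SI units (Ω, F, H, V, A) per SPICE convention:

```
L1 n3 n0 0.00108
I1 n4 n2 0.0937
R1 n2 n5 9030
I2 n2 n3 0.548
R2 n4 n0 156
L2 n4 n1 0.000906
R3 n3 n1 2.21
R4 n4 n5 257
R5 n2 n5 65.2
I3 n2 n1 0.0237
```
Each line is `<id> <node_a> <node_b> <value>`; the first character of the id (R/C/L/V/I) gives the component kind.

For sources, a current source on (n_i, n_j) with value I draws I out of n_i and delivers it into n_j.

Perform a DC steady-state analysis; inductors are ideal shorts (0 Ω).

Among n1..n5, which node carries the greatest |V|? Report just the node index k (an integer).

MNA unknowns: 5 node voltages V₁..V_5 plus 2 source currents (L1, L2)
L1: row V3−V0=0, i_L1 at 3,0
I1: z[4]−=0.0937, z[2]+=0.0937
R1: Y=0.0001107 on G[2,5]
I2: z[2]−=0.548, z[3]+=0.548
R2: Y=0.006410 on G[4,0]
L2: row V4−V1=0, i_L2 at 4,1
R3: Y=0.4525 on G[3,1]
R4: Y=0.003891 on G[4,5]
R5: Y=0.01534 on G[2,5]
I3: z[2]−=0.0237, z[1]+=0.0237
solve → V1=-1.194, V2=-155.0, V3=0.000, V4=-1.194, V5=-124.0
aux → i_L1=0.007655, i_L2=-0.5640

2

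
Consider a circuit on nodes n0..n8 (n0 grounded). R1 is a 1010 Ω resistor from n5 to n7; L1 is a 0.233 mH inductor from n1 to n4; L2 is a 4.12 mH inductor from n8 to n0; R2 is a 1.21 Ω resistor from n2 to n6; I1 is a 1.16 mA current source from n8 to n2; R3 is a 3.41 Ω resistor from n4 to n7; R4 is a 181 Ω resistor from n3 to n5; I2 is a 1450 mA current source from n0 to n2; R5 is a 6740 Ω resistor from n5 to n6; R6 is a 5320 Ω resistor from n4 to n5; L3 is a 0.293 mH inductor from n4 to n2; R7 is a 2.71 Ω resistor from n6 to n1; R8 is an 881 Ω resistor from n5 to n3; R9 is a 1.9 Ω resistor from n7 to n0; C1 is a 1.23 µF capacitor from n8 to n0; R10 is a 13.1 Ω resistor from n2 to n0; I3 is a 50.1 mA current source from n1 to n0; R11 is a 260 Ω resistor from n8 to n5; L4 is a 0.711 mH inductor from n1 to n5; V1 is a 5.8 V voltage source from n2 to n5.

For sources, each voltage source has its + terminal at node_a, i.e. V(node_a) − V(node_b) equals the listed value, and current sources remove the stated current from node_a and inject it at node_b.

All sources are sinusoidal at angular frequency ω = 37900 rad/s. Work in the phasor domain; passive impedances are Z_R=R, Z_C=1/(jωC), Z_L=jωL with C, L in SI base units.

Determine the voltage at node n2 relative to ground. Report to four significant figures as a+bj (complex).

Apply KCL at each of the 8 non-ground nodes and solve the resulting linear system.
Node n1: branches {L1, R7, I3, L4} → V_1 = 4.696+3.319j
Node n2: branches {R2, I1, I2, L3, R10, V1} → V_2 = 6.975+2.763j
Node n3: branches {R4, R8} → V_3 = 1.175+2.763j
Node n4: branches {L1, R3, R6, L3} → V_4 = 4.595-1.188j
Node n5: branches {R1, R4, R5, R6, R8, R11, L4, V1} → V_5 = 1.175+2.763j
Node n6: branches {R2, R5, R7} → V_6 = 6.271+2.935j
Node n7: branches {R1, R3, R9} → V_7 = 1.644-0.4213j
Node n8: branches {L2, I1, C1, R11} → V_8 = 0.2698-0.05773j
Source currents: i(V1)=-0.01904+0.1454j

6.975+2.763j V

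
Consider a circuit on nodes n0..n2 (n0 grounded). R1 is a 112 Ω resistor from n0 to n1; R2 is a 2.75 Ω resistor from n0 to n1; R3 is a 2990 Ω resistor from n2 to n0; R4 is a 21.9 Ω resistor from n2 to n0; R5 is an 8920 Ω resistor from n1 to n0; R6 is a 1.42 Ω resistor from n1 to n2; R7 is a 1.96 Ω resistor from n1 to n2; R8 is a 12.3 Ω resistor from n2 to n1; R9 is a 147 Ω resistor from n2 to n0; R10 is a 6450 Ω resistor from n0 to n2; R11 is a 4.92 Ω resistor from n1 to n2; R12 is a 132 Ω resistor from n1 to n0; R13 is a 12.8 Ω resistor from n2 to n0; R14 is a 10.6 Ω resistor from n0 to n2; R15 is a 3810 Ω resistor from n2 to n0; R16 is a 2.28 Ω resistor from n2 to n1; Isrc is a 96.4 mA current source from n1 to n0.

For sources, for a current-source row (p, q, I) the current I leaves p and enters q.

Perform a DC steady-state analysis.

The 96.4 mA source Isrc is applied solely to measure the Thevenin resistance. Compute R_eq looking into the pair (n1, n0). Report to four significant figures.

Apply KCL at each of the 2 non-ground nodes and solve the resulting linear system.
Node n1: branches {R1, R2, R5, R6, R7, R8, R11, R12, R16, Isrc} → V_1 = -0.1655
Node n2: branches {R3, R4, R6, R7, R8, R9, R10, R11, R13, R14, R15, R16} → V_2 = -0.1483

R_eq = 1.717 Ω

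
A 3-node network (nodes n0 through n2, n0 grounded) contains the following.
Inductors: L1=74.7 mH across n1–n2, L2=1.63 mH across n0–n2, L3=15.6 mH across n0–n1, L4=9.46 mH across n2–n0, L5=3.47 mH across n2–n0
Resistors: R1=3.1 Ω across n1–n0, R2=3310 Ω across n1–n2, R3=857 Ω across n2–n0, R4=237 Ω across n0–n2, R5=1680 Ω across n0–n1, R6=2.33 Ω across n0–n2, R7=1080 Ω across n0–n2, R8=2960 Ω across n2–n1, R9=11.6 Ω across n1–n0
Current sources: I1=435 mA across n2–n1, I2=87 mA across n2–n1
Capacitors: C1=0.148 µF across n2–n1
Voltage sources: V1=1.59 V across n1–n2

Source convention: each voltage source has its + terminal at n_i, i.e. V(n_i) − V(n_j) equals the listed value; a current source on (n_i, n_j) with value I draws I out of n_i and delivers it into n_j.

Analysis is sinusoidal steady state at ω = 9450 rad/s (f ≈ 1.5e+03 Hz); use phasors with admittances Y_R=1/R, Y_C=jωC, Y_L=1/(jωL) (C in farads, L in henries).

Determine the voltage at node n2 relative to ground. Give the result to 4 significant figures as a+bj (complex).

Element admittances at ω=9450 rad/s:
  Y(L1) = 0.000-0.001417j S between n1,n2
  Y(L2) = 0.000-0.06492j S between n0,n2
  Y(L3) = 0.000-0.006783j S between n0,n1
  Y(L4) = 0.000-0.01119j S between n2,n0
  Y(R1) = 0.3226+0.000j S between n1,n0
  I1: injects 0.435 A into n1 (from n2)
  I2: injects 0.087 A into n1 (from n2)
  Y(R2) = 0.0003021+0.000j S between n1,n2
  Y(C1) = 0.000+0.001399j S between n2,n1
  Y(R3) = 0.001167+0.000j S between n2,n0
  Y(R4) = 0.004219+0.000j S between n0,n2
  Y(R5) = 0.0005952+0.000j S between n0,n1
  Y(R6) = 0.4292+0.000j S between n0,n2
  Y(R7) = 0.0009259+0.000j S between n0,n2
  Y(R8) = 0.0003378+0.000j S between n2,n1
  Y(R9) = 0.08621+0.000j S between n1,n0
  Y(L5) = 0.000-0.03050j S between n2,n0
  V1: constraint V(n1)−V(n2) = 1.59
Assemble and solve the 3×3 MNA system:
  V(n1)=0.8315-0.08902j  V(n2)=-0.7585-0.08902j
  i(V1)=0.1812+0.04211j

-0.7585-0.08902j V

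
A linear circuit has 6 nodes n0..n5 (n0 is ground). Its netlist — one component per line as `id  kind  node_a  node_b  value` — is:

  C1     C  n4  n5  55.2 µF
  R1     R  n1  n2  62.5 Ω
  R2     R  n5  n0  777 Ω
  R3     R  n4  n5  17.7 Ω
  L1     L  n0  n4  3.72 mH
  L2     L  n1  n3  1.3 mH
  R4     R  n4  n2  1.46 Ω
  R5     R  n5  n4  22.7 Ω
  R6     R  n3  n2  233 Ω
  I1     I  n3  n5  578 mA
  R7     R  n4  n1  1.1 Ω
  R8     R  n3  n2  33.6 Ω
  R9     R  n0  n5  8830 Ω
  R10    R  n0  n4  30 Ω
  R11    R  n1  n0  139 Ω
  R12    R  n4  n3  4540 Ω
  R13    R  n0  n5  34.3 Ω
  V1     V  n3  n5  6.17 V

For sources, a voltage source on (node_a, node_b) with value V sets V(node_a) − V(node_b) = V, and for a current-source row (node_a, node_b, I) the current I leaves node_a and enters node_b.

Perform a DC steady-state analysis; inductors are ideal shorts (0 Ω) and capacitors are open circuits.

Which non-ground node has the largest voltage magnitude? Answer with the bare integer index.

Element admittances at DC:
  Y(C1) = 0.000 S between n4,n5
  Y(R1) = 0.01600 S between n1,n2
  Y(R2) = 0.001287 S between n5,n0
  Y(R3) = 0.05650 S between n4,n5
  L1: short n0↔n4 (DC inductor)
  L2: short n1↔n3 (DC inductor)
  Y(R4) = 0.6849 S between n4,n2
  Y(R5) = 0.04405 S between n5,n4
  Y(R6) = 0.004292 S between n3,n2
  I1: injects 0.578 A into n5 (from n3)
  Y(R7) = 0.9091 S between n4,n1
  Y(R8) = 0.02976 S between n3,n2
  Y(R9) = 0.0001133 S between n0,n5
  Y(R10) = 0.03333 S between n0,n4
  Y(R11) = 0.007194 S between n1,n0
  Y(R12) = 0.0002203 S between n4,n3
  Y(R13) = 0.02915 S between n0,n5
  V1: constraint V(n3)−V(n5) = 6.17
Assemble and solve the 8×8 MNA system:
  V(n1)=0.7392  V(n2)=0.05034  V(n3)=0.7392  V(n4)=0.000  V(n5)=-5.431
  i(L1)=-0.1606  i(L2)=-0.6884  i(V1)=-1.290

5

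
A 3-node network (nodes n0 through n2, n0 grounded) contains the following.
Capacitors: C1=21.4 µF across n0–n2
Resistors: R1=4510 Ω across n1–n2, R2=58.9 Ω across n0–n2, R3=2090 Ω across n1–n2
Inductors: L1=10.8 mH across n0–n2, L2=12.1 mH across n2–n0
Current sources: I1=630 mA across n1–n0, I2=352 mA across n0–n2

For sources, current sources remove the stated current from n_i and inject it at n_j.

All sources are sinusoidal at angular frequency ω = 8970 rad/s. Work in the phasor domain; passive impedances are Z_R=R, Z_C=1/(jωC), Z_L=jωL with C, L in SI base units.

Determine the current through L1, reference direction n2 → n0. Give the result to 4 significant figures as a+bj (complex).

0.01648+0.001623j A

Element admittances at ω=8970 rad/s:
  Y(C1) = 0.000+0.1920j S between n0,n2
  Y(R1) = 0.0002217+0.000j S between n1,n2
  Y(L1) = 0.000-0.01032j S between n0,n2
  Y(R2) = 0.01698+0.000j S between n0,n2
  I1: injects 0.63 A into n0 (from n1)
  Y(L2) = 0.000-0.009213j S between n2,n0
  Y(R3) = 0.0004785+0.000j S between n1,n2
  I2: injects 0.352 A into n2 (from n0)
Assemble and solve the 2×2 MNA system:
  V(n1)=-899.9+1.597j  V(n2)=-0.1572+1.597j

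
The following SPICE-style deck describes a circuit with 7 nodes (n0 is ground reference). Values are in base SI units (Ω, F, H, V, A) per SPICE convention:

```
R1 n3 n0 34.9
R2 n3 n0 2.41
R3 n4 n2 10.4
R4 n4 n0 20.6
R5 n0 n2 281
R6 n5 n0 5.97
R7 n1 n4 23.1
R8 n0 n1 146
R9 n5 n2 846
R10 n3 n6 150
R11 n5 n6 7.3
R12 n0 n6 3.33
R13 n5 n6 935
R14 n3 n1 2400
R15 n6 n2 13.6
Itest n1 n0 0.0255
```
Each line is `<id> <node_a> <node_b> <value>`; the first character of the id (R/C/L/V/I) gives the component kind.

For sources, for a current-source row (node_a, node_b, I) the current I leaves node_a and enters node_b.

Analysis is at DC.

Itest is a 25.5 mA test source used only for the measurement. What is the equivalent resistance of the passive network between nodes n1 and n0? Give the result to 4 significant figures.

Element admittances at DC:
  Y(R1) = 0.02865 S between n3,n0
  Y(R2) = 0.4149 S between n3,n0
  Y(R3) = 0.09615 S between n4,n2
  Y(R4) = 0.04854 S between n4,n0
  Y(R5) = 0.003559 S between n0,n2
  Y(R6) = 0.1675 S between n5,n0
  Y(R7) = 0.04329 S between n1,n4
  Y(R8) = 0.006849 S between n0,n1
  Y(R9) = 0.001182 S between n5,n2
  Y(R10) = 0.006667 S between n3,n6
  Y(R11) = 0.1370 S between n5,n6
  Y(R12) = 0.3003 S between n0,n6
  Y(R13) = 0.001070 S between n5,n6
  Y(R14) = 0.0004167 S between n3,n1
  Y(R15) = 0.07353 S between n6,n2
  Itest: injects 0.0255 A into n0 (from n1)
Assemble and solve the 6×6 MNA system:
  V(n1)=-0.7033  V(n2)=-0.1376  V(n3)=-0.0009807  V(n4)=-0.2323  V(n5)=-0.01058  V(n6)=-0.02234

R_eq = 27.58 Ω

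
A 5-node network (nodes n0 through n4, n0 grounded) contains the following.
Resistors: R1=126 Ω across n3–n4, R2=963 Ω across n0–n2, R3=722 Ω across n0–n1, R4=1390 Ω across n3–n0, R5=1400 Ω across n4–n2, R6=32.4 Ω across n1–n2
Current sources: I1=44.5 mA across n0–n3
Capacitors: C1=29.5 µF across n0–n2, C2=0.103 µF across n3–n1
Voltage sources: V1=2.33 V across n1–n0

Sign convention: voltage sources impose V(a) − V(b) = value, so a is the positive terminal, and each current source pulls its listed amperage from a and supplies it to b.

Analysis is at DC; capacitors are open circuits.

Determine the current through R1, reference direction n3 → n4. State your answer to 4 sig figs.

Apply KCL at each of the 4 non-ground nodes and solve the resulting linear system.
Node n1: branches {R3, R6, C2, V1} → V_1 = 2.330
Node n2: branches {R2, R5, R6, C1} → V_2 = 2.888
Node n3: branches {R1, R4, I1, C2} → V_3 = 33.75
Node n4: branches {R1, R5} → V_4 = 31.20
Source currents: i(V1)=0.01400

0.02022 A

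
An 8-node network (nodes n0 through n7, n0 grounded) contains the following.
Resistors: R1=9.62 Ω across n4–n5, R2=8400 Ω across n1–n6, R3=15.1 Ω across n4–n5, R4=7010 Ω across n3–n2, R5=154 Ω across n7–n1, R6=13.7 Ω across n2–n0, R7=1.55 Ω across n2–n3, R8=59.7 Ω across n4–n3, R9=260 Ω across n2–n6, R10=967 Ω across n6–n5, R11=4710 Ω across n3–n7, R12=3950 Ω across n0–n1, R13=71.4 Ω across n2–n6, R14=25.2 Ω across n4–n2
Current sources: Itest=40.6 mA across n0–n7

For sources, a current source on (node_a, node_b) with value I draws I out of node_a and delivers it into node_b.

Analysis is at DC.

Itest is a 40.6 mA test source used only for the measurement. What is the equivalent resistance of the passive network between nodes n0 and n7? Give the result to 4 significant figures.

R_eq = 1779. Ω

Element admittances at DC:
  Y(R1) = 0.1040 S between n4,n5
  Y(R2) = 0.0001190 S between n1,n6
  Y(R3) = 0.06623 S between n4,n5
  Y(R4) = 0.0001427 S between n3,n2
  Y(R5) = 0.006494 S between n7,n1
  Y(R6) = 0.07299 S between n2,n0
  Y(R7) = 0.6452 S between n2,n3
  Y(R8) = 0.01675 S between n4,n3
  Y(R9) = 0.003846 S between n2,n6
  Y(R10) = 0.001034 S between n6,n5
  Y(R11) = 0.0002123 S between n3,n7
  Y(R12) = 0.0002532 S between n0,n1
  Y(R13) = 0.01401 S between n2,n6
  Y(R14) = 0.03968 S between n4,n2
  Itest: injects 0.0406 A into n7 (from n0)
Assemble and solve the 7×7 MNA system:
  V(n1)=68.32  V(n2)=0.3193  V(n3)=0.3427  V(n4)=0.3337  V(n5)=0.3362  V(n6)=0.7461  V(n7)=72.22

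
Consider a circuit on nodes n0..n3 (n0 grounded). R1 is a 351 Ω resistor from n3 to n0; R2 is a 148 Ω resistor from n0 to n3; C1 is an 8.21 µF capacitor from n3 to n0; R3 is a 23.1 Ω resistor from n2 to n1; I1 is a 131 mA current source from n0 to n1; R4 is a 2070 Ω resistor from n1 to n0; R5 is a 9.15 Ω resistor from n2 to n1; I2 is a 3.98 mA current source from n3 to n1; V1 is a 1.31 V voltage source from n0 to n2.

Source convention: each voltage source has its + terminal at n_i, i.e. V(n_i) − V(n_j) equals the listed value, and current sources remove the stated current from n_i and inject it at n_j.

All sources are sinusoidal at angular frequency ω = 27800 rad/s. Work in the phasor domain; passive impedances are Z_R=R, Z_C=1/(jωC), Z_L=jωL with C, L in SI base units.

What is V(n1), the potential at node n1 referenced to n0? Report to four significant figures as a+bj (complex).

MNA unknowns: 3 node voltages V₁..V_3 plus 1 source current (V1)
R1: Y=0.002849+0.000j on G[3,0]
R2: Y=0.006757+0.000j on G[0,3]
C1: Y=0.000+0.2282j on G[3,0]
R3: Y=0.04329+0.000j on G[2,1]
I1: z[0]−=0.131, z[1]+=0.131
R4: Y=0.0004831+0.000j on G[1,0]
R5: Y=0.1093+0.000j on G[2,1]
I2: z[3]−=0.00398, z[1]+=0.00398
V1: row V0−V2=1.31, i_V1 at 0,2
solve → V1=-0.4240+0.000j, V2=-1.310+0.000j, V3=-0.0007326+0.01741j
aux → i_V1=-0.1352+0.000j

-0.4240+0.000j V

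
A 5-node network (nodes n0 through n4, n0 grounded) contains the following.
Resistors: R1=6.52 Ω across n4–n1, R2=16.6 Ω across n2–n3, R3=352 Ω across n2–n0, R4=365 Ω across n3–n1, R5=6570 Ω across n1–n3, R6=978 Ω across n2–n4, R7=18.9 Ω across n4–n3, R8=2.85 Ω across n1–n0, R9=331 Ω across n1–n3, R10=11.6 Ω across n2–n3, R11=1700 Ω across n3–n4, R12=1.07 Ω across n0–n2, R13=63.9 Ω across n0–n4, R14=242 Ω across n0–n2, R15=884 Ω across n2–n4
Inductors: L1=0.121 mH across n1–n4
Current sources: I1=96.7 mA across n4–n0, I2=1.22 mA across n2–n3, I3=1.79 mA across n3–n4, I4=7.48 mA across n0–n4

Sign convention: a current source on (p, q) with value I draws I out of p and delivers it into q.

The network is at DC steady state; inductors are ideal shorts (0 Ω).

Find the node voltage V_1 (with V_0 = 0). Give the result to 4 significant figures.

MNA unknowns: 4 node voltages V₁..V_4 plus 1 source current (L1)
R1: Y=0.1534 on G[4,1]
R2: Y=0.06024 on G[2,3]
R3: Y=0.002841 on G[2,0]
R4: Y=0.002740 on G[3,1]
L1: row V1−V4=0, i_L1 at 1,4
R5: Y=0.0001522 on G[1,3]
I1: z[4]−=0.0967, z[0]+=0.0967
I2: z[2]−=0.00122, z[3]+=0.00122
R6: Y=0.001022 on G[2,4]
R7: Y=0.05291 on G[4,3]
R8: Y=0.3509 on G[1,0]
I3: z[3]−=0.00179, z[4]+=0.00179
R9: Y=0.003021 on G[1,3]
R10: Y=0.08621 on G[2,3]
R11: Y=0.0005882 on G[3,4]
R12: Y=0.9346 on G[0,2]
R13: Y=0.01565 on G[0,4]
R14: Y=0.004132 on G[0,2]
R15: Y=0.001131 on G[2,4]
I4: z[0]−=0.00748, z[4]+=0.00748
solve → V1=-0.2144, V2=-0.01131, V3=-0.07268, V4=-0.2144
aux → i_L1=0.07606

-0.2144 V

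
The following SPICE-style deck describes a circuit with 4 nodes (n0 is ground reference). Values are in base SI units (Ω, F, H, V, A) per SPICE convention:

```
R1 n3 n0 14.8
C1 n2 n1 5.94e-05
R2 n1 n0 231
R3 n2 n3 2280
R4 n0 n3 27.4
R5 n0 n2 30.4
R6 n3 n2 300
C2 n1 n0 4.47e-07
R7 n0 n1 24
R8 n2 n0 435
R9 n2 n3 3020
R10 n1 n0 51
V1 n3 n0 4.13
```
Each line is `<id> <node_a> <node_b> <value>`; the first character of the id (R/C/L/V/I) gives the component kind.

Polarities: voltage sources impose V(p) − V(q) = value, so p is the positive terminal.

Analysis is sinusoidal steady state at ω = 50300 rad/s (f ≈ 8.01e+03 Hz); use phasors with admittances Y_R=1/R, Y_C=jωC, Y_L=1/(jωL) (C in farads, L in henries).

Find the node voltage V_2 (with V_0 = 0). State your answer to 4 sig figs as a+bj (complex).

MNA unknowns: 3 node voltages V₁..V_3 plus 1 source current (V1)
R1: Y=0.06757+0.000j on G[3,0]
C1: Y=0.000+2.988j on G[2,1]
R2: Y=0.004329+0.000j on G[1,0]
R3: Y=0.0004386+0.000j on G[2,3]
R4: Y=0.03650+0.000j on G[0,3]
R5: Y=0.03289+0.000j on G[0,2]
R6: Y=0.003333+0.000j on G[3,2]
C2: Y=0.000+0.02248j on G[1,0]
R7: Y=0.04167+0.000j on G[0,1]
R8: Y=0.002299+0.000j on G[2,0]
R9: Y=0.0003311+0.000j on G[2,3]
R10: Y=0.01961+0.000j on G[1,0]
V1: row V3−V0=4.13, i_V1 at 3,0
solve → V1=0.1546-0.03177j, V2=0.1550-0.03540j, V3=4.130+0.000j
aux → i_V1=-0.4461-0.0001452j

0.1550-0.03540j V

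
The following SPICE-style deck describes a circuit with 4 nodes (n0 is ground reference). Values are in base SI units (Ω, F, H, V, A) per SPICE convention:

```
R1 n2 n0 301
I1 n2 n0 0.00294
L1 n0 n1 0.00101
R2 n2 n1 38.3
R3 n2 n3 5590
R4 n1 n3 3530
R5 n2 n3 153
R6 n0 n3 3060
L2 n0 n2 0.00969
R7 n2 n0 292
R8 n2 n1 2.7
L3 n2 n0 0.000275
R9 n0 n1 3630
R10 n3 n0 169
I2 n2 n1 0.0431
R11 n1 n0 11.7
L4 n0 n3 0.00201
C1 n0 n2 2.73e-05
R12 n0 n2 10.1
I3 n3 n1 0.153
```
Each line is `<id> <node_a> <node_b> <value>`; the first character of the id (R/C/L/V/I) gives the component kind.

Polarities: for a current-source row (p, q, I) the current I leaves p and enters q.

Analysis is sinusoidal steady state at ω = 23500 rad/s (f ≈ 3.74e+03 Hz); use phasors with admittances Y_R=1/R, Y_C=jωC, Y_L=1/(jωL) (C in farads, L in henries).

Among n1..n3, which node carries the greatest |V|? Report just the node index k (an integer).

Element admittances at ω=23500 rad/s:
  Y(R1) = 0.003322+0.000j S between n2,n0
  I1: injects 0.00294 A into n0 (from n2)
  Y(L1) = 0.000-0.04213j S between n0,n1
  Y(R2) = 0.02611+0.000j S between n2,n1
  Y(R3) = 0.0001789+0.000j S between n2,n3
  Y(R4) = 0.0002833+0.000j S between n1,n3
  Y(R5) = 0.006536+0.000j S between n2,n3
  Y(R6) = 0.0003268+0.000j S between n0,n3
  Y(L2) = 0.000-0.004391j S between n0,n2
  Y(R7) = 0.003425+0.000j S between n2,n0
  Y(R8) = 0.3704+0.000j S between n2,n1
  Y(L3) = 0.000-0.1547j S between n2,n0
  Y(R9) = 0.0002755+0.000j S between n0,n1
  Y(R10) = 0.005917+0.000j S between n3,n0
  I2: injects 0.0431 A into n1 (from n2)
  Y(R11) = 0.08547+0.000j S between n1,n0
  Y(L4) = 0.000-0.02117j S between n0,n3
  Y(C1) = 0.000+0.6415j S between n0,n2
  Y(R12) = 0.09901+0.000j S between n0,n2
  I3: injects 0.153 A into n1 (from n3)
Assemble and solve the 3×3 MNA system:
  V(n1)=0.4387-0.1211j  V(n2)=0.02869-0.1903j  V(n3)=-3.198-5.212j

3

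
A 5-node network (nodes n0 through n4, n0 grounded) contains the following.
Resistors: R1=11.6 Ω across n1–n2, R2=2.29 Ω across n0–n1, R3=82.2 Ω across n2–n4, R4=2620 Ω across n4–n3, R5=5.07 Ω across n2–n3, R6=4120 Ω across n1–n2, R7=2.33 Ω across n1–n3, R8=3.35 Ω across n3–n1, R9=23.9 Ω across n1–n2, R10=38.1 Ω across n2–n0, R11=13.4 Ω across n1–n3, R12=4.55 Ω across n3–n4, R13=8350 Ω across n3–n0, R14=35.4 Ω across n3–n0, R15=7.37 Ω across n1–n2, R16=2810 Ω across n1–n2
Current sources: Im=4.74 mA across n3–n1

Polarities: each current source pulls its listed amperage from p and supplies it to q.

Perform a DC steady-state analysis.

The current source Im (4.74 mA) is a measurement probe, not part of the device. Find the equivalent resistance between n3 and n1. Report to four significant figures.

Apply KCL at each of the 4 non-ground nodes and solve the resulting linear system.
Node n1: branches {R1, R2, R6, R7, R8, R9, R11, R15, R16, Im} → V_1 = 0.0004011
Node n2: branches {R1, R3, R5, R6, R9, R10, R15, R16} → V_2 = -0.001708
Node n3: branches {R4, R5, R7, R8, R11, R12, R13, R14, Im} → V_3 = -0.004594
Node n4: branches {R3, R4, R12} → V_4 = -0.004442

R_eq = 1.054 Ω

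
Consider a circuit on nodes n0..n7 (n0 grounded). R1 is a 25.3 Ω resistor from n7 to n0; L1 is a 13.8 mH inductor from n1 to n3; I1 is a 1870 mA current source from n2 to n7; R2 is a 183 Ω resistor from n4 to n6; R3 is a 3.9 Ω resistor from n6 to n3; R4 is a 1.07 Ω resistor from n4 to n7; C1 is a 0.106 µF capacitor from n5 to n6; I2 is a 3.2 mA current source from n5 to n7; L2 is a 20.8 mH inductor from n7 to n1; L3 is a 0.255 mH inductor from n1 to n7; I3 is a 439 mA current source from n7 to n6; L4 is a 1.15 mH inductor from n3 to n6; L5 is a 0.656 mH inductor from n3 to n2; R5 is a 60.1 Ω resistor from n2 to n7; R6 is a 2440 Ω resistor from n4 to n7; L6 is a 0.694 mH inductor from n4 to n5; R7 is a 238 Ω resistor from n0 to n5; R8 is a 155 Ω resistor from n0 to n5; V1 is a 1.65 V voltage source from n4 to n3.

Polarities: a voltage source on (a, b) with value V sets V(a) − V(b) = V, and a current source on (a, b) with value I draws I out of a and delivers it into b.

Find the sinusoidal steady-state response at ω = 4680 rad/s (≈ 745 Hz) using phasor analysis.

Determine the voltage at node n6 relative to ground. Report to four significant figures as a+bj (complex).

-1.663+0.8398j V

Apply KCL at each of the 7 non-ground nodes and solve the resulting linear system.
Node n1: branches {L1, L2, L3} → V_1 = 0.2538-0.01510j
Node n2: branches {I1, L5, R5} → V_2 = -3.084-5.537j
Node n3: branches {L1, R3, L4, L5, V1} → V_3 = -2.802+0.03104j
Node n4: branches {R2, R4, R6, L6, V1} → V_4 = -1.152+0.03104j
Node n5: branches {C1, I2, L6, R7, R8} → V_5 = -1.149+0.05913j
Node n6: branches {R2, R3, C1, I3, L4} → V_6 = -1.663+0.8398j
Node n7: branches {R1, I1, R4, I2, L2, L3, I3, R5, R6} → V_7 = 0.3096-0.01594j
Source currents: i(V1)=1.372-0.04039j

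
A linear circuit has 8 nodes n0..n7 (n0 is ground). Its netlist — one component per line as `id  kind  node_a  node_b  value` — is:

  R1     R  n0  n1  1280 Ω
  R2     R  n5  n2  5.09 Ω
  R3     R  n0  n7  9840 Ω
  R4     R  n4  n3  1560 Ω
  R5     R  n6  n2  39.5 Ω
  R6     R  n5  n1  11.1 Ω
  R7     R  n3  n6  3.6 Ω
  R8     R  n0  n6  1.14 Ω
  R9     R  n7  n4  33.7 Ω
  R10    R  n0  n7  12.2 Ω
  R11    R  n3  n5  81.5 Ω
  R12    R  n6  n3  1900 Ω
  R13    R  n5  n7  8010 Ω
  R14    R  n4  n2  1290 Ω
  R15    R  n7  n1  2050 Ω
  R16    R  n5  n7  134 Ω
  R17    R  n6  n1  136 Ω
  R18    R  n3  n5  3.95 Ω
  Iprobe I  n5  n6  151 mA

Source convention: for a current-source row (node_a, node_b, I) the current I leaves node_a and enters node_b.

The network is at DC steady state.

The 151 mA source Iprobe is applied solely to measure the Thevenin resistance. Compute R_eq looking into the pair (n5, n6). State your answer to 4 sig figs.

Apply KCL at each of the 7 non-ground nodes and solve the resulting linear system.
Node n1: branches {R1, R6, R15, R17} → V_1 = -0.7862
Node n2: branches {R2, R5, R14} → V_2 = -0.7601
Node n3: branches {R4, R7, R11, R12, R18} → V_3 = -0.4159
Node n4: branches {R4, R9, R14} → V_4 = -0.1083
Node n5: branches {R2, R6, R11, R13, R16, R18, Iprobe} → V_5 = -0.8617
Node n6: branches {R5, R7, R8, R12, R17, Iprobe} → V_6 = 0.008613
Node n7: branches {R3, R9, R10, R13, R15, R16} → V_7 = -0.08458

R_eq = 5.764 Ω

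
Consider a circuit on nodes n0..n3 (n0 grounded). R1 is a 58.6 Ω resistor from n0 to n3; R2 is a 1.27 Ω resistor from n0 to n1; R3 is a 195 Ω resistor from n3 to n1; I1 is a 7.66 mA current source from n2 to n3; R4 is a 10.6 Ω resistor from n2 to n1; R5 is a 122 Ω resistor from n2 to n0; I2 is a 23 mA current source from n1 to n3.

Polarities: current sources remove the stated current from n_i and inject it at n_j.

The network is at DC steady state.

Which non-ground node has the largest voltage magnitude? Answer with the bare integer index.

3

Element admittances at DC:
  Y(R1) = 0.01706 S between n0,n3
  Y(R2) = 0.7874 S between n0,n1
  Y(R3) = 0.005128 S between n3,n1
  I1: injects 0.00766 A into n3 (from n2)
  Y(R4) = 0.09434 S between n2,n1
  Y(R5) = 0.008197 S between n2,n0
  I2: injects 0.023 A into n3 (from n1)
Assemble and solve the 3×3 MNA system:
  V(n1)=-0.02874  V(n2)=-0.1012  V(n3)=1.375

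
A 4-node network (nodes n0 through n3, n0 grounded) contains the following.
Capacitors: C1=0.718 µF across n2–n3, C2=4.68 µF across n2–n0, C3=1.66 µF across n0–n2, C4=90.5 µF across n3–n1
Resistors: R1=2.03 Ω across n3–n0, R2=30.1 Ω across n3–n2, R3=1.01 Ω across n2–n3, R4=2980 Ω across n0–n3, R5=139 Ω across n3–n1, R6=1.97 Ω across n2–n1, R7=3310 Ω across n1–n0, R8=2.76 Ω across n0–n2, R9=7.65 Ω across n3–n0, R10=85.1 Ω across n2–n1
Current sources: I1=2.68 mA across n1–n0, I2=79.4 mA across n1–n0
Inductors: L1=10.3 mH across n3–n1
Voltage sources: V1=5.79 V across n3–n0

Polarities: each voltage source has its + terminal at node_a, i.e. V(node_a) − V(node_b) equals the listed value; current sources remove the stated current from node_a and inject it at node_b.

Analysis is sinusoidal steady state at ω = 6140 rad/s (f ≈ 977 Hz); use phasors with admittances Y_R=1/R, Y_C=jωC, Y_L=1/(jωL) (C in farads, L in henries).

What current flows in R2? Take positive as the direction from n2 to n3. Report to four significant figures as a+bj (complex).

-0.04220+0.003935j A

Apply KCL at each of the 3 non-ground nodes and solve the resulting linear system.
Node n1: branches {R5, R6, R7, I1, L1, R10, C4, I2} → V_1 = 5.160+0.7624j
Node n2: branches {C1, R2, R3, C2, R6, R8, C3, R10} → V_2 = 4.520+0.1184j
Node n3: branches {C1, R1, R2, R3, R4, R5, R9, L1, C4, V1} → V_3 = 5.790+0.000j
Source currents: i(V1)=-5.328-0.2191j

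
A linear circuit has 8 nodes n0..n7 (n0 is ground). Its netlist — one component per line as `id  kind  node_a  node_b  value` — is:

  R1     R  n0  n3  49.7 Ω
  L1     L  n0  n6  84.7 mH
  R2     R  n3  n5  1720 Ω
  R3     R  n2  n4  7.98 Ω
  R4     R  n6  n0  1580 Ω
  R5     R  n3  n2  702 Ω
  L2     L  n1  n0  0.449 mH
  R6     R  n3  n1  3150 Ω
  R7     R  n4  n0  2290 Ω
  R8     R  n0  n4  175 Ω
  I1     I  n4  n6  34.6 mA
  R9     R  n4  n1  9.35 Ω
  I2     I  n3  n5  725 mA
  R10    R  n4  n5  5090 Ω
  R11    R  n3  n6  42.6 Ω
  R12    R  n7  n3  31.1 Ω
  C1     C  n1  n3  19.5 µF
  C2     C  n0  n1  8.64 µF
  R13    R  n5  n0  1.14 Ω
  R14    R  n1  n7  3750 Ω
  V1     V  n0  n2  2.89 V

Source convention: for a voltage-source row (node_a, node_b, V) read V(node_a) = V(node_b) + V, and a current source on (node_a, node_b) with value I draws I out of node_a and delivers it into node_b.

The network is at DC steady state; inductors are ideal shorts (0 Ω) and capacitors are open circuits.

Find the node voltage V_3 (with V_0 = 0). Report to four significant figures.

Element admittances at DC:
  Y(R1) = 0.02012 S between n0,n3
  L1: short n0↔n6 (DC inductor)
  Y(R2) = 0.0005814 S between n3,n5
  Y(R3) = 0.1253 S between n2,n4
  Y(R4) = 0.0006329 S between n6,n0
  Y(R5) = 0.001425 S between n3,n2
  L2: short n1↔n0 (DC inductor)
  Y(R6) = 0.0003175 S between n3,n1
  Y(R7) = 0.0004367 S between n4,n0
  Y(R8) = 0.005714 S between n0,n4
  I1: injects 0.0346 A into n6 (from n4)
  Y(R9) = 0.1070 S between n4,n1
  I2: injects 0.725 A into n5 (from n3)
  Y(R10) = 0.0001965 S between n4,n5
  Y(R11) = 0.02347 S between n3,n6
  Y(R12) = 0.03215 S between n7,n3
  Y(C1) = 0.000 S between n1,n3
  Y(C2) = 0.000 S between n0,n1
  Y(R13) = 0.8772 S between n5,n0
  Y(R14) = 0.0002667 S between n1,n7
  V1: constraint V(n0)−V(n2) = 2.89
Assemble and solve the 10×10 MNA system:
  V(n1)=0.000  V(n2)=-2.890  V(n3)=-15.78  V(n4)=-1.662  V(n5)=0.8149  V(n6)=0.000  V(n7)=-15.65
  i(L1)=0.3358  i(L2)=-0.1869  i(V1)=-0.1355

-15.78 V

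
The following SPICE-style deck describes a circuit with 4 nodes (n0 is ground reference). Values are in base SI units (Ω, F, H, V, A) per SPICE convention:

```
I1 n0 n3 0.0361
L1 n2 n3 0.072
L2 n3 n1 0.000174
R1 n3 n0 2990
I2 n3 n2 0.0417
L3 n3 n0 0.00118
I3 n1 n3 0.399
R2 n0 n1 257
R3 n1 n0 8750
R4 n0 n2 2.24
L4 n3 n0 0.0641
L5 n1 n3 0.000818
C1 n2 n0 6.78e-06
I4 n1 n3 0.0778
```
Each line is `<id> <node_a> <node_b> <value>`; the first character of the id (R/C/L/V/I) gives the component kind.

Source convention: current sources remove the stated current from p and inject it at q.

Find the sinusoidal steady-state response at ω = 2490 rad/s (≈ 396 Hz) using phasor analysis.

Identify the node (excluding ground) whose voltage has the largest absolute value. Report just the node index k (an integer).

1

Element admittances at ω=2490 rad/s:
  I1: injects 0.0361 A into n3 (from n0)
  Y(L1) = 0.000-0.005578j S between n2,n3
  Y(L2) = 0.000-2.308j S between n3,n1
  Y(R1) = 0.0003344+0.000j S between n3,n0
  I2: injects 0.0417 A into n2 (from n3)
  Y(L3) = 0.000-0.3403j S between n3,n0
  I3: injects 0.399 A into n3 (from n1)
  Y(R2) = 0.003891+0.000j S between n0,n1
  Y(R3) = 0.0001143+0.000j S between n1,n0
  Y(R4) = 0.4464+0.000j S between n0,n2
  Y(L4) = 0.000-0.006265j S between n3,n0
  Y(L5) = 0.000-0.4910j S between n1,n3
  Y(C1) = 0.000+0.01688j S between n2,n0
  I4: injects 0.0778 A into n3 (from n1)
Assemble and solve the 3×3 MNA system:
  V(n1)=-0.0009248-0.1863j  V(n2)=0.09315-0.002350j  V(n3)=-0.0006582-0.01593j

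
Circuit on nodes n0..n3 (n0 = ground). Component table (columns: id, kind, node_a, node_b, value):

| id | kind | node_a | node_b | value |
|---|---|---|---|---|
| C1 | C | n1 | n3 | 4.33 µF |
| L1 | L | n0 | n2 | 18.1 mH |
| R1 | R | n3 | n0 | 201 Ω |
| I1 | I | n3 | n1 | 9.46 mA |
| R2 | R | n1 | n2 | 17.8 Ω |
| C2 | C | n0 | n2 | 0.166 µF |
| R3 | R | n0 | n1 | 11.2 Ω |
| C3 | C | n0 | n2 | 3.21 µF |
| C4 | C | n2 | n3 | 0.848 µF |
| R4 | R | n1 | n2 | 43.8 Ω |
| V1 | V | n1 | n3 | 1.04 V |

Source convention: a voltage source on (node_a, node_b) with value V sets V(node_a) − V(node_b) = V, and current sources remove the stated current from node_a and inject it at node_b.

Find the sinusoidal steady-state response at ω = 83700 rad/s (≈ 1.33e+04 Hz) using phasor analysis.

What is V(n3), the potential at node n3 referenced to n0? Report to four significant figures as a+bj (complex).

-0.9297+0.3424j V

MNA unknowns: 3 node voltages V₁..V_3 plus 1 source current (V1)
C1: Y=0.000+0.3624j on G[1,3]
L1: Y=0.000-0.0006601j on G[0,2]
R1: Y=0.004975+0.000j on G[3,0]
I1: z[3]−=0.00946, z[1]+=0.00946
R2: Y=0.05618+0.000j on G[1,2]
C2: Y=0.000+0.01389j on G[0,2]
R3: Y=0.08929+0.000j on G[0,1]
C3: Y=0.000+0.2687j on G[0,2]
C4: Y=0.000+0.07098j on G[2,3]
R4: Y=0.02283+0.000j on G[1,2]
V1: row V1−V3=1.04, i_V1 at 1,3
solve → V1=0.1103+0.3424j, V2=-0.1145+0.01853j, V3=-0.9297+0.3424j
aux → i_V1=-0.01815-0.4331j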